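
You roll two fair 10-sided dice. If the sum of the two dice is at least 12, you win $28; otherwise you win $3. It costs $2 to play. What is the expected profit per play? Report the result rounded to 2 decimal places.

E[payout] = (11/20)·3 + (9/20)·28 = 57/4
Expected profit = 57/4 − 2 = 49/4 ≈ $12.25

$12.25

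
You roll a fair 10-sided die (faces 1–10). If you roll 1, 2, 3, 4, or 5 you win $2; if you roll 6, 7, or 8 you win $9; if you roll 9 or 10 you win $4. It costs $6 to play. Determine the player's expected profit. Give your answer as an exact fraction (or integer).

-3/2 dollars

E[payout] = (1/2)·2 + (1/5)·4 + (3/10)·9 = 9/2
Expected profit = 9/2 − 6 = -3/2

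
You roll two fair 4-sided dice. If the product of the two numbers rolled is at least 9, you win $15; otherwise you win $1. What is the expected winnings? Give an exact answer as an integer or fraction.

E[payout] = (3/4)·1 + (1/4)·15 = 9/2

9/2 dollars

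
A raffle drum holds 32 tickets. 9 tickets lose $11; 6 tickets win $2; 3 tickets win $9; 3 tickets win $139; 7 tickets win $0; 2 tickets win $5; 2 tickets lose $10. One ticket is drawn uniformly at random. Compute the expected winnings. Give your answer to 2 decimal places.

$10.84

E[payout] = (9/32)·(-11) + (6/32)·2 + (3/32)·9 + (3/32)·139 + (7/32)·0 + (2/32)·5 + (2/32)·(-10) = 347/32
≈ $10.84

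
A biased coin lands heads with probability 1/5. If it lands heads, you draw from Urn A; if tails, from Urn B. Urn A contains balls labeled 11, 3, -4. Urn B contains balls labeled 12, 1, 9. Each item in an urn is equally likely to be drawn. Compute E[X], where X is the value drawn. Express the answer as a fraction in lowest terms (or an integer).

E[X | Urn A] = (11 + 3 − 4)/3 = 10/3
E[X | Urn B] = (12 + 1 + 9)/3 = 22/3
E[X] = (1/5)·10/3 + (4/5)·22/3 = 98/15

98/15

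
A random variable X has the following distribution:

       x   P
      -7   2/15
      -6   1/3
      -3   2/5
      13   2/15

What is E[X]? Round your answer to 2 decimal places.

-2.40

E[X] = (2/15)·(-7) + (1/3)·(-6) + (2/5)·(-3) + (2/15)·13
     = -12/5 ≈ -2.40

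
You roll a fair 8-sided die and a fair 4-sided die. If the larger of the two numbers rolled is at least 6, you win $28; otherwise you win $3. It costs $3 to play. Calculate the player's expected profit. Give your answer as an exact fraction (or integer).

E[payout] = (5/8)·3 + (3/8)·28 = 99/8
Expected profit = 99/8 − 3 = 75/8

75/8 dollars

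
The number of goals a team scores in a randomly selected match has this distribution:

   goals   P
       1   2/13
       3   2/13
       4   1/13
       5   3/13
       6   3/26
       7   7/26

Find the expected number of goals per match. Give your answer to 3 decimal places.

4.654

E[X] = (2/13)·1 + (2/13)·3 + (1/13)·4 + (3/13)·5 + (3/26)·6 + (7/26)·7
     = 121/26 ≈ 4.654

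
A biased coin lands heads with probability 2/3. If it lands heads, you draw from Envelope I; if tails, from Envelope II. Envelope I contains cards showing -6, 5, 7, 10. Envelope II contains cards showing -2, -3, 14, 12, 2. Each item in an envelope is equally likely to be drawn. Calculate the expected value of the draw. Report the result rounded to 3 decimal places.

4.200

E[X | Envelope I] = (-6 + 5 + 7 + 10)/4 = 4
E[X | Envelope II] = (-2 − 3 + 14 + 12 + 2)/5 = 23/5
E[X] = (2/3)·4 + (1/3)·23/5 = 21/5 ≈ 4.200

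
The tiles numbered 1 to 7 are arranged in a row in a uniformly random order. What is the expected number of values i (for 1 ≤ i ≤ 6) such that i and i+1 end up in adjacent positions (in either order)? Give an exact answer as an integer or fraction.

12/7

For each i ∈ {1,…,6}, let Xᵢ = 1 if i and i+1 are adjacent. P(Xᵢ=1) = 2·(7−1)!/7! = 2/7.
By linearity, E[ΣXᵢ] = (6)·(2/7) = 12/7.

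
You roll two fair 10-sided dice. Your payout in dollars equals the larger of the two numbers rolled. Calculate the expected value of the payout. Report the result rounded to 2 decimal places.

Distribution of the larger of the two numbers rolled: 1 w.p. 1/100, 2 w.p. 3/100, 3 w.p. 1/20, 4 w.p. 7/100, 5 w.p. 9/100, 6 w.p. 11/100, …
E[payout] = (1/100)·1 + (3/100)·2 + (1/20)·3 + (7/100)·4 + (9/100)·5 + (11/100)·6 + (13/100)·7 + (3/20)·8 + (17/100)·9 + (19/100)·10 = 143/20
≈ $7.15

$7.15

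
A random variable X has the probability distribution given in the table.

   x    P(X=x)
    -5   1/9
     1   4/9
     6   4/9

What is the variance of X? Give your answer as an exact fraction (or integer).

1028/81

E[X] = (1/9)·(-5) + (4/9)·1 + (4/9)·6 = 23/9
E[X²] = (1/9)·25 + (4/9)·1 + (4/9)·36 = 173/9
Var(X) = 173/9 − (23/9)² = 1028/81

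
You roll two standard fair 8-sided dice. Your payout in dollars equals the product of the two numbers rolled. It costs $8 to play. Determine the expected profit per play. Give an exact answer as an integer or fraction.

49/4 dollars

Distribution of the product of the two numbers rolled: 1 w.p. 1/64, 2 w.p. 1/32, 3 w.p. 1/32, 4 w.p. 3/64, 5 w.p. 1/32, 6 w.p. 1/16, …
E[payout] = (1/64)·1 + (1/32)·2 + (1/32)·3 + (3/64)·4 + (1/32)·5 + (1/16)·6 + (1/32)·7 + (1/16)·8 + (1/64)·9 + (1/32)·10 + (1/16)·12 + (1/32)·14 + (1/32)·15 + (3/64)·16 + (1/32)·18 + (1/32)·20 + (1/32)·21 + (1/16)·24 + (1/64)·25 + (1/32)·28 + (1/32)·30 + (1/32)·32 + (1/32)·35 + (1/64)·36 + (1/32)·40 + (1/32)·42 + (1/32)·48 + (1/64)·49 + (1/32)·56 + (1/64)·64 = 81/4
Expected profit = 81/4 − 8 = 49/4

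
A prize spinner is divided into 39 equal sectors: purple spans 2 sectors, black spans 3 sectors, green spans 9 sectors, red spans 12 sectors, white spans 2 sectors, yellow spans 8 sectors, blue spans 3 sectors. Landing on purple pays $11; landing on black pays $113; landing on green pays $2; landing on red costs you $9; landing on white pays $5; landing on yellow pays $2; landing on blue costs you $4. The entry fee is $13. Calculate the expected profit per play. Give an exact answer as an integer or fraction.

E[payout] = (2/39)·11 + (3/39)·113 + (9/39)·2 + (12/39)·(-9) + (2/39)·5 + (8/39)·2 + (3/39)·(-4) = 95/13
Expected profit = 95/13 − 13 = -74/13

-74/13 dollars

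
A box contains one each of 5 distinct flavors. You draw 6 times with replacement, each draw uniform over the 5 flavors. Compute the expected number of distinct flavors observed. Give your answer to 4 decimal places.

3.6893

Let Xⱼ=1 if type j appears at least once. P(Xⱼ=1) = 1 − ((5−1)/5)^6 = 11529/15625.
E[#distinct] = 5·11529/15625 = 11529/3125.
≈ 3.6893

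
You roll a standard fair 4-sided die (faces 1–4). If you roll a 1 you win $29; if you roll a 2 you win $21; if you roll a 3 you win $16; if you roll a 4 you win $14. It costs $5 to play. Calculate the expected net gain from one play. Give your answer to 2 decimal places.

$15.00

E[payout] = (1/4)·14 + (1/4)·16 + (1/4)·21 + (1/4)·29 = 20
Expected profit = 20 − 5 = 15 ≈ $15.00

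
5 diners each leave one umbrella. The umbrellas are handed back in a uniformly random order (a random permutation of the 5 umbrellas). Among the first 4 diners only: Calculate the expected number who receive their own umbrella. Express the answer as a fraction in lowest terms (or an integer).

4/5

Let Xᵢ = 1 if person i gets their own umbrella. For each i, P(Xᵢ=1) = 1/5.
By linearity of expectation, E[X₁+…+X_4] = 4·(1/5) = 4/5.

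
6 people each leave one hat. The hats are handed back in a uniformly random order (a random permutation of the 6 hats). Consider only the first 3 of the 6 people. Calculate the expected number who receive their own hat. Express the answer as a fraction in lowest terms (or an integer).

1/2

Let Xᵢ = 1 if person i gets their own hat. For each i, P(Xᵢ=1) = 1/6.
By linearity of expectation, E[X₁+…+X_3] = 3·(1/6) = 1/2.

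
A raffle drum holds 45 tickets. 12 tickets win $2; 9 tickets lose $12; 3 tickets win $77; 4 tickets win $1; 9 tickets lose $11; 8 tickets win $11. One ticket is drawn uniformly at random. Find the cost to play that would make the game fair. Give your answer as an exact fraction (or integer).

28/9 dollars

E[payout] = (12/45)·2 + (9/45)·(-12) + (3/45)·77 + (4/45)·1 + (9/45)·(-11) + (8/45)·11 = 28/9
Fair fee = E[payout] = 28/9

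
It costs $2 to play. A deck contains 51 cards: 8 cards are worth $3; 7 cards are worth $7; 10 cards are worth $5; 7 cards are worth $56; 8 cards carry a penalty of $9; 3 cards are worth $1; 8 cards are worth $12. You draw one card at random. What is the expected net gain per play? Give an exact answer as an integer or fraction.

E[payout] = (8/51)·3 + (7/51)·7 + (10/51)·5 + (7/51)·56 + (8/51)·(-9) + (3/51)·1 + (8/51)·12 = 542/51
Expected profit = 542/51 − 2 = 440/51

440/51 dollars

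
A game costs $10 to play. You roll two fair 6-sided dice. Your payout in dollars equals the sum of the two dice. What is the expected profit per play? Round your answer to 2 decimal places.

Distribution of the sum of the two dice: 2 w.p. 1/36, 3 w.p. 1/18, 4 w.p. 1/12, 5 w.p. 1/9, 6 w.p. 5/36, 7 w.p. 1/6, …
E[payout] = (1/36)·2 + (1/18)·3 + (1/12)·4 + (1/9)·5 + (5/36)·6 + (1/6)·7 + (5/36)·8 + (1/9)·9 + (1/12)·10 + (1/18)·11 + (1/36)·12 = 7
Expected profit = 7 − 10 = -3 ≈ -$3.00

-$3.00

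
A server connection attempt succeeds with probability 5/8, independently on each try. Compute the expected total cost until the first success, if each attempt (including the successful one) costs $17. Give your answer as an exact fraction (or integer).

E[#attempts] = 1/p = 8/5; E[cost] = 17·8/5 = 136/5.

136/5 dollars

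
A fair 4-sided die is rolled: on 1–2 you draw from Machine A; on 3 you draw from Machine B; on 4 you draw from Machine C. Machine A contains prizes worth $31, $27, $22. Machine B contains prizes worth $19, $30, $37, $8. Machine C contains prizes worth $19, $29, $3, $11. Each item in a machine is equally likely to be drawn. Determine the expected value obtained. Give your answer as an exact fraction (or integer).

277/12 dollars

E[X | Machine A] = (31 + 27 + 22)/3 = 80/3
E[X | Machine B] = (19 + 30 + 37 + 8)/4 = 47/2
E[X | Machine C] = (19 + 29 + 3 + 11)/4 = 31/2
E[X] = (1/2)·80/3 + (1/4)·47/2 + (1/4)·31/2 = 277/12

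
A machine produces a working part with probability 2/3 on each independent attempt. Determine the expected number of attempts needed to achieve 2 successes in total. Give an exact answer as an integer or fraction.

3

By linearity (sum of 2 independent geometric waits), E[trials] = 2/p = 2/(2/3) = 3.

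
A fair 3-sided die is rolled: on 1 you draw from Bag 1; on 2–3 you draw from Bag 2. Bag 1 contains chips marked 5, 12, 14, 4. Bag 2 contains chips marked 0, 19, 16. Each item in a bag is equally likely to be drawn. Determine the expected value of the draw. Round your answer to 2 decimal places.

E[X | Bag 1] = (5 + 12 + 14 + 4)/4 = 35/4
E[X | Bag 2] = (0 + 19 + 16)/3 = 35/3
E[X] = (1/3)·35/4 + (2/3)·35/3 = 385/36 ≈ 10.69

10.69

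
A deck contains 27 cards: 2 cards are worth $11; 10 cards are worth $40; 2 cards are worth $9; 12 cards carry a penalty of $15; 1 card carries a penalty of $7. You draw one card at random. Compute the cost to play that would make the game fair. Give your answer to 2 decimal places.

$9.37

E[payout] = (2/27)·11 + (10/27)·40 + (2/27)·9 + (12/27)·(-15) + (1/27)·(-7) = 253/27
Fair fee = E[payout] = 253/27 ≈ $9.37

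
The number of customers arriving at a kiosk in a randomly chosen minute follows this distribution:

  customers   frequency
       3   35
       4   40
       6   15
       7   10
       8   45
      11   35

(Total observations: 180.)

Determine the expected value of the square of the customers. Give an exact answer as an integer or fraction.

455/9

Total = 180, so P(customers=3) = 35/180, etc.
E[X²] = (7/36)·9 + (2/9)·16 + (1/12)·36 + (1/18)·49 + (1/4)·64 + (7/36)·121
     = 455/9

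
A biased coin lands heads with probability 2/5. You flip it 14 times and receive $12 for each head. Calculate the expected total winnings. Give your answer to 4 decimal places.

$67.2000

E[#heads] = 14·2/5 = 28/5 (linearity over flips).
E[winnings] = 12·28/5 = 336/5.
≈ 67.2000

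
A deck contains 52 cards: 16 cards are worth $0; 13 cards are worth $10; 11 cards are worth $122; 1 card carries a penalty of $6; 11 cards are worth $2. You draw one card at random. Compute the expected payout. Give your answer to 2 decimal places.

E[payout] = (16/52)·0 + (13/52)·10 + (11/52)·122 + (1/52)·(-6) + (11/52)·2 = 372/13
≈ $28.62

$28.62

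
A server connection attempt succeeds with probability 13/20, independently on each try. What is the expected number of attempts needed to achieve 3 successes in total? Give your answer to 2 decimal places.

4.62

By linearity (sum of 3 independent geometric waits), E[trials] = 3/p = 3/(13/20) = 60/13.
≈ 4.62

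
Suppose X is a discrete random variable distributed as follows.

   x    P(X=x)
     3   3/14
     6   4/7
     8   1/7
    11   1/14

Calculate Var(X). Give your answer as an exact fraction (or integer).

30/7

E[X] = (3/14)·3 + (4/7)·6 + (1/7)·8 + (1/14)·11 = 6
E[X²] = (3/14)·9 + (4/7)·36 + (1/7)·64 + (1/14)·121 = 282/7
Var(X) = 282/7 − (6)² = 30/7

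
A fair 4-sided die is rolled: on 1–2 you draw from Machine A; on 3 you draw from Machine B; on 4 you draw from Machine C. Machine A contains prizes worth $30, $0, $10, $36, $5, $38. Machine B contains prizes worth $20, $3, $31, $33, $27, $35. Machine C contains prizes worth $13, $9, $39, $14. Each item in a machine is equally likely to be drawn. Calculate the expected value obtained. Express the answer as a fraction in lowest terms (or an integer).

E[X | Machine A] = (30 + 0 + 10 + 36 + 5 + 38)/6 = 119/6
E[X | Machine B] = (20 + 3 + 31 + 33 + 27 + 35)/6 = 149/6
E[X | Machine C] = (13 + 9 + 39 + 14)/4 = 75/4
E[X] = (1/2)·119/6 + (1/4)·149/6 + (1/4)·75/4 = 333/16

333/16 dollars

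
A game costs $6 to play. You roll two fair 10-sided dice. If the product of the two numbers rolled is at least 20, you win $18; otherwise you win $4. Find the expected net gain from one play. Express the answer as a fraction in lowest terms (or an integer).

153/25 dollars

E[payout] = (21/50)·4 + (29/50)·18 = 303/25
Expected profit = 303/25 − 6 = 153/25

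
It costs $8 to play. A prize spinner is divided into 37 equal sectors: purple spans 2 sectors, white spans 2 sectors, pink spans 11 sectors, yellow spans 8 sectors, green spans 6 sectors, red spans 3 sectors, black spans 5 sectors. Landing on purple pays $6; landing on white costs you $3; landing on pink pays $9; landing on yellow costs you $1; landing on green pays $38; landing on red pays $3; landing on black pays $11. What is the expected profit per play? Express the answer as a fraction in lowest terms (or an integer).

E[payout] = (2/37)·6 + (2/37)·(-3) + (11/37)·9 + (8/37)·(-1) + (6/37)·38 + (3/37)·3 + (5/37)·11 = 389/37
Expected profit = 389/37 − 8 = 93/37

93/37 dollars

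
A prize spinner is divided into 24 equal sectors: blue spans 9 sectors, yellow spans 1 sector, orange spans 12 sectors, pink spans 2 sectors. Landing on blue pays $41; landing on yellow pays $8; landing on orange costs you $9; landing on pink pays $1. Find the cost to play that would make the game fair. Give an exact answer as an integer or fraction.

271/24 dollars

E[payout] = (9/24)·41 + (1/24)·8 + (12/24)·(-9) + (2/24)·1 = 271/24
Fair fee = E[payout] = 271/24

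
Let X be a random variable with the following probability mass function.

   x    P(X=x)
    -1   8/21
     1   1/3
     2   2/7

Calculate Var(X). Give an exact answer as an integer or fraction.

698/441

E[X] = (8/21)·(-1) + (1/3)·1 + (2/7)·2 = 11/21
E[X²] = (8/21)·1 + (1/3)·1 + (2/7)·4 = 13/7
Var(X) = 13/7 − (11/21)² = 698/441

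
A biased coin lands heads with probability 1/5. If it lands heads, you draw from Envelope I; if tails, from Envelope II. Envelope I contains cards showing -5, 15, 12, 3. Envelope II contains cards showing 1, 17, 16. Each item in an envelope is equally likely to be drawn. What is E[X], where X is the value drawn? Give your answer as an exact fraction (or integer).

619/60

E[X | Envelope I] = (-5 + 15 + 12 + 3)/4 = 25/4
E[X | Envelope II] = (1 + 17 + 16)/3 = 34/3
E[X] = (1/5)·25/4 + (4/5)·34/3 = 619/60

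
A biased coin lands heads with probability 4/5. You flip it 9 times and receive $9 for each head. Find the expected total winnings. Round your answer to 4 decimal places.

$64.8000

E[#heads] = 9·4/5 = 36/5 (linearity over flips).
E[winnings] = 9·36/5 = 324/5.
≈ 64.8000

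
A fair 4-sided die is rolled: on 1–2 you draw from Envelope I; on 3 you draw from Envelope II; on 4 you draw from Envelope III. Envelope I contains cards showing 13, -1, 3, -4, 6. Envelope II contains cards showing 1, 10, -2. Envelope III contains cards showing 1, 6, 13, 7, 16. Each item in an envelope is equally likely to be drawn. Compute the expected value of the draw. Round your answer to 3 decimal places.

4.600

E[X | Envelope I] = (13 − 1 + 3 − 4 + 6)/5 = 17/5
E[X | Envelope II] = (1 + 10 − 2)/3 = 3
E[X | Envelope III] = (1 + 6 + 13 + 7 + 16)/5 = 43/5
E[X] = (1/2)·17/5 + (1/4)·3 + (1/4)·43/5 = 23/5 ≈ 4.600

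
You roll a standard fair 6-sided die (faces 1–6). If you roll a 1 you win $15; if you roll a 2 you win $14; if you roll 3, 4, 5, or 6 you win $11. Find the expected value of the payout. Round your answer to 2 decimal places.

$12.17

E[payout] = (2/3)·11 + (1/6)·14 + (1/6)·15 = 73/6
≈ $12.17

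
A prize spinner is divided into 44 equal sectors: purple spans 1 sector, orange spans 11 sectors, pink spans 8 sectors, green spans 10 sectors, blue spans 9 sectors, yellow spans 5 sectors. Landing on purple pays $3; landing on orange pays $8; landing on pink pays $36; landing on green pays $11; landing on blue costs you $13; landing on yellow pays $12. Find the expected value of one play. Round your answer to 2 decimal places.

E[payout] = (1/44)·3 + (11/44)·8 + (8/44)·36 + (10/44)·11 + (9/44)·(-13) + (5/44)·12 = 108/11
≈ $9.82

$9.82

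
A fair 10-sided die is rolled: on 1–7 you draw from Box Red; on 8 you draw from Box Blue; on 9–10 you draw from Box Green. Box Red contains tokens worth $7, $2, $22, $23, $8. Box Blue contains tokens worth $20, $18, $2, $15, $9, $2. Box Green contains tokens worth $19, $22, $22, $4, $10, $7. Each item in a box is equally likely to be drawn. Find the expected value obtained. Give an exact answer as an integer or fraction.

629/50 dollars

E[X | Box Red] = (7 + 2 + 22 + 23 + 8)/5 = 62/5
E[X | Box Blue] = (20 + 18 + 2 + 15 + 9 + 2)/6 = 11
E[X | Box Green] = (19 + 22 + 22 + 4 + 10 + 7)/6 = 14
E[X] = (7/10)·62/5 + (1/10)·11 + (1/5)·14 = 629/50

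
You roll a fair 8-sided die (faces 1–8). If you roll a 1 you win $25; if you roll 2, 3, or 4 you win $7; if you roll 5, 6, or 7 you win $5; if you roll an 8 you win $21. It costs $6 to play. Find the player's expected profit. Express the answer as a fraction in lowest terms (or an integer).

17/4 dollars

E[payout] = (3/8)·5 + (3/8)·7 + (1/8)·21 + (1/8)·25 = 41/4
Expected profit = 41/4 − 6 = 17/4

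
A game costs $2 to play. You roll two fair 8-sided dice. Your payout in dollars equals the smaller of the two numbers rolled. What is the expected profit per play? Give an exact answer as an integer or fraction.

19/16 dollars

Distribution of the smaller of the two numbers rolled: 1 w.p. 15/64, 2 w.p. 13/64, 3 w.p. 11/64, 4 w.p. 9/64, 5 w.p. 7/64, 6 w.p. 5/64, …
E[payout] = (15/64)·1 + (13/64)·2 + (11/64)·3 + (9/64)·4 + (7/64)·5 + (5/64)·6 + (3/64)·7 + (1/64)·8 = 51/16
Expected profit = 51/16 − 2 = 19/16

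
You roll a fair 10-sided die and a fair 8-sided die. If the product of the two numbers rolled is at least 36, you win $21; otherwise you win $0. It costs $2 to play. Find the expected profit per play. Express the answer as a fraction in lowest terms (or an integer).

E[payout] = (59/80)·0 + (21/80)·21 = 441/80
Expected profit = 441/80 − 2 = 281/80

281/80 dollars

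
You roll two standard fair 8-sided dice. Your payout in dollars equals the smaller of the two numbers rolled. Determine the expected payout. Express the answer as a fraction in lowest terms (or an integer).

51/16 dollars

Distribution of the smaller of the two numbers rolled: 1 w.p. 15/64, 2 w.p. 13/64, 3 w.p. 11/64, 4 w.p. 9/64, 5 w.p. 7/64, 6 w.p. 5/64, …
E[payout] = (15/64)·1 + (13/64)·2 + (11/64)·3 + (9/64)·4 + (7/64)·5 + (5/64)·6 + (3/64)·7 + (1/64)·8 = 51/16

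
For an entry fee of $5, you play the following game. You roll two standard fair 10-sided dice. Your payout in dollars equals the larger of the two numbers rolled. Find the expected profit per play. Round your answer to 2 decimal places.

Distribution of the larger of the two numbers rolled: 1 w.p. 1/100, 2 w.p. 3/100, 3 w.p. 1/20, 4 w.p. 7/100, 5 w.p. 9/100, 6 w.p. 11/100, …
E[payout] = (1/100)·1 + (3/100)·2 + (1/20)·3 + (7/100)·4 + (9/100)·5 + (11/100)·6 + (13/100)·7 + (3/20)·8 + (17/100)·9 + (19/100)·10 = 143/20
Expected profit = 143/20 − 5 = 43/20 ≈ $2.15

$2.15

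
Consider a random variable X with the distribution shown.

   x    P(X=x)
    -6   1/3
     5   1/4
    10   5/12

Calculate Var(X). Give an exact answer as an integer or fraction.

6947/144

E[X] = (1/3)·(-6) + (1/4)·5 + (5/12)·10 = 41/12
E[X²] = (1/3)·36 + (1/4)·25 + (5/12)·100 = 719/12
Var(X) = 719/12 − (41/12)² = 6947/144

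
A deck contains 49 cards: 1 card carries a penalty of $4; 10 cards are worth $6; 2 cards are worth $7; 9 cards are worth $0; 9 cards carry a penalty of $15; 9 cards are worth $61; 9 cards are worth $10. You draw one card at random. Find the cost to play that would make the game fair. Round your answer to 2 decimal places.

E[payout] = (1/49)·(-4) + (10/49)·6 + (2/49)·7 + (9/49)·0 + (9/49)·(-15) + (9/49)·61 + (9/49)·10 = 82/7
Fair fee = E[payout] = 82/7 ≈ $11.71

$11.71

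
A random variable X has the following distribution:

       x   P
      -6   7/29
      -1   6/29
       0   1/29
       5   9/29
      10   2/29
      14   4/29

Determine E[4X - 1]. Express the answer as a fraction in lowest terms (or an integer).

263/29

E[4x-1] = (7/29)·(-25) + (6/29)·(-5) + (1/29)·(-1) + (9/29)·19 + (2/29)·39 + (4/29)·55
     = 263/29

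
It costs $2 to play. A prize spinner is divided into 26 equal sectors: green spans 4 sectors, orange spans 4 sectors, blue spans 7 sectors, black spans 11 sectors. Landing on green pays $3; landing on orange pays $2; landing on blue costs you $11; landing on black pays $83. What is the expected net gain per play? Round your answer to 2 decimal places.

$30.92

E[payout] = (4/26)·3 + (4/26)·2 + (7/26)·(-11) + (11/26)·83 = 428/13
Expected profit = 428/13 − 2 = 402/13 ≈ $30.92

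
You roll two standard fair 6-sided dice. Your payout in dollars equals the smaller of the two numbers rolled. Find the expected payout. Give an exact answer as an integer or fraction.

Distribution of the smaller of the two numbers rolled: 1 w.p. 11/36, 2 w.p. 1/4, 3 w.p. 7/36, 4 w.p. 5/36, 5 w.p. 1/12, 6 w.p. 1/36
E[payout] = (11/36)·1 + (1/4)·2 + (7/36)·3 + (5/36)·4 + (1/12)·5 + (1/36)·6 = 91/36

91/36 dollars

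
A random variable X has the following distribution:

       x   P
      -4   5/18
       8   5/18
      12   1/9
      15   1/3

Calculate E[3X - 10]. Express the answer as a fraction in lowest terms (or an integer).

37/3

E[3x-10] = (5/18)·(-22) + (5/18)·14 + (1/9)·26 + (1/3)·35
     = 37/3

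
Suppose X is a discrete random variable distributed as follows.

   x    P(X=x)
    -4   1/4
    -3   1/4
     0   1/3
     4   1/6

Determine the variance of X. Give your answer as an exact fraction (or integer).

E[X] = (1/4)·(-4) + (1/4)·(-3) + (1/3)·0 + (1/6)·4 = -13/12
E[X²] = (1/4)·16 + (1/4)·9 + (1/3)·0 + (1/6)·16 = 107/12
Var(X) = 107/12 − (-13/12)² = 1115/144

1115/144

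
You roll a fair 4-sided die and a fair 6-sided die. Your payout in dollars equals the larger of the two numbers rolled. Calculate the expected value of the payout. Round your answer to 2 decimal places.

Distribution of the larger of the two numbers rolled: 1 w.p. 1/24, 2 w.p. 1/8, 3 w.p. 5/24, 4 w.p. 7/24, 5 w.p. 1/6, 6 w.p. 1/6
E[payout] = (1/24)·1 + (1/8)·2 + (5/24)·3 + (7/24)·4 + (1/6)·5 + (1/6)·6 = 47/12
≈ $3.92

$3.92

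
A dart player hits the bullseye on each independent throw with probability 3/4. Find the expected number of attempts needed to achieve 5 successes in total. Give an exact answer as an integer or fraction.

20/3

By linearity (sum of 5 independent geometric waits), E[trials] = 5/p = 5/(3/4) = 20/3.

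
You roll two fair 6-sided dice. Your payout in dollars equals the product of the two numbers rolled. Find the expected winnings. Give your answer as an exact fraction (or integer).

49/4 dollars

Distribution of the product of the two numbers rolled: 1 w.p. 1/36, 2 w.p. 1/18, 3 w.p. 1/18, 4 w.p. 1/12, 5 w.p. 1/18, 6 w.p. 1/9, …
E[payout] = (1/36)·1 + (1/18)·2 + (1/18)·3 + (1/12)·4 + (1/18)·5 + (1/9)·6 + (1/18)·8 + (1/36)·9 + (1/18)·10 + (1/9)·12 + (1/18)·15 + (1/36)·16 + (1/18)·18 + (1/18)·20 + (1/18)·24 + (1/36)·25 + (1/18)·30 + (1/36)·36 = 49/4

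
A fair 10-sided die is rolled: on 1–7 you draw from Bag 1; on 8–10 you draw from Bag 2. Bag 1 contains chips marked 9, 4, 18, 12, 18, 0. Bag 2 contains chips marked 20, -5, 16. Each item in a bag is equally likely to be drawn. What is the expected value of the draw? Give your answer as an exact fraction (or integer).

613/60

E[X | Bag 1] = (9 + 4 + 18 + 12 + 18 + 0)/6 = 61/6
E[X | Bag 2] = (20 − 5 + 16)/3 = 31/3
E[X] = (7/10)·61/6 + (3/10)·31/3 = 613/60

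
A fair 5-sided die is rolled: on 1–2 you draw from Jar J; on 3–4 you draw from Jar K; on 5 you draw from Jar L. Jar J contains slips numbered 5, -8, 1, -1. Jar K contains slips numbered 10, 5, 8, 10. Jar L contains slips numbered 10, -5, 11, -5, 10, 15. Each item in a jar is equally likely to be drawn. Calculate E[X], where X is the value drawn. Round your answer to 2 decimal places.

4.20

E[X | Jar J] = (5 − 8 + 1 − 1)/4 = -3/4
E[X | Jar K] = (10 + 5 + 8 + 10)/4 = 33/4
E[X | Jar L] = (10 − 5 + 11 − 5 + 10 + 15)/6 = 6
E[X] = (2/5)·(-3/4) + (2/5)·33/4 + (1/5)·6 = 21/5 ≈ 4.20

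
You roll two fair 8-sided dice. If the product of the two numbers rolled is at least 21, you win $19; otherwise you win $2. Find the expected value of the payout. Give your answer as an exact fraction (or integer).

285/32 dollars

E[payout] = (19/32)·2 + (13/32)·19 = 285/32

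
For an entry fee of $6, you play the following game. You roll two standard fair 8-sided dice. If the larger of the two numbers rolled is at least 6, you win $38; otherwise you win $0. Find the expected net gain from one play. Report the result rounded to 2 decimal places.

$17.16

E[payout] = (25/64)·0 + (39/64)·38 = 741/32
Expected profit = 741/32 − 6 = 549/32 ≈ $17.16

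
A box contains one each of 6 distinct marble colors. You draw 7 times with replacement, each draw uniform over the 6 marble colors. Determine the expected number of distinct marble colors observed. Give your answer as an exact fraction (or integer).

Let Xⱼ=1 if type j appears at least once. P(Xⱼ=1) = 1 − ((6−1)/6)^7 = 201811/279936.
E[#distinct] = 6·201811/279936 = 201811/46656.

201811/46656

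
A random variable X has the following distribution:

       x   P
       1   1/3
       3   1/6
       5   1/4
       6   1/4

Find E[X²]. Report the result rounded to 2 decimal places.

E[X²] = (1/3)·1 + (1/6)·9 + (1/4)·25 + (1/4)·36
     = 205/12 ≈ 17.08

17.08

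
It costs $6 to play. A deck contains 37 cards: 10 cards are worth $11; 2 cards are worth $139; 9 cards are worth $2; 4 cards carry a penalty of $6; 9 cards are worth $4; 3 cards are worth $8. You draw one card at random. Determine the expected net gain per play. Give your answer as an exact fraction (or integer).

E[payout] = (10/37)·11 + (2/37)·139 + (9/37)·2 + (4/37)·(-6) + (9/37)·4 + (3/37)·8 = 442/37
Expected profit = 442/37 − 6 = 220/37

220/37 dollars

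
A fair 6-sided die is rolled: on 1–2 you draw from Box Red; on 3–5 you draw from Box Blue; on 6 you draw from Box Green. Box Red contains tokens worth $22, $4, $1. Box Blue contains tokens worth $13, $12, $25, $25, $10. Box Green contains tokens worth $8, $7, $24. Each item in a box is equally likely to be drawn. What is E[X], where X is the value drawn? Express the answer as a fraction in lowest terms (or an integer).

41/3 dollars

E[X | Box Red] = (22 + 4 + 1)/3 = 9
E[X | Box Blue] = (13 + 12 + 25 + 25 + 10)/5 = 17
E[X | Box Green] = (8 + 7 + 24)/3 = 13
E[X] = (1/3)·9 + (1/2)·17 + (1/6)·13 = 41/3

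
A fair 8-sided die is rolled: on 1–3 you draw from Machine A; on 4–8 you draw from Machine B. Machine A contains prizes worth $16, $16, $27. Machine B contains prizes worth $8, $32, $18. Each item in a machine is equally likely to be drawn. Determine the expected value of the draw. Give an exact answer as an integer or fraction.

467/24 dollars

E[X | Machine A] = (16 + 16 + 27)/3 = 59/3
E[X | Machine B] = (8 + 32 + 18)/3 = 58/3
E[X] = (3/8)·59/3 + (5/8)·58/3 = 467/24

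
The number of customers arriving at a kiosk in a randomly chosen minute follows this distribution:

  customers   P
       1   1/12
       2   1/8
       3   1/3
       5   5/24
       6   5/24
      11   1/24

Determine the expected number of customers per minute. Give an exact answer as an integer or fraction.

E[X] = (1/12)·1 + (1/8)·2 + (1/3)·3 + (5/24)·5 + (5/24)·6 + (1/24)·11
     = 49/12

49/12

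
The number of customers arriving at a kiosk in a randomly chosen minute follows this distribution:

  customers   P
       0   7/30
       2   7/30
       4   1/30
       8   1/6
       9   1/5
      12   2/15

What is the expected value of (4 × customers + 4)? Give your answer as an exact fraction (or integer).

E[4x+4] = (7/30)·4 + (7/30)·12 + (1/30)·20 + (1/6)·36 + (1/5)·40 + (2/15)·52
     = 76/3

76/3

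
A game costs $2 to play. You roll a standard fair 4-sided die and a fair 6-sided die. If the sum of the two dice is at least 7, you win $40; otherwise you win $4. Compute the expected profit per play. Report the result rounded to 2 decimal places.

E[payout] = (7/12)·4 + (5/12)·40 = 19
Expected profit = 19 − 2 = 17 ≈ $17.00

$17.00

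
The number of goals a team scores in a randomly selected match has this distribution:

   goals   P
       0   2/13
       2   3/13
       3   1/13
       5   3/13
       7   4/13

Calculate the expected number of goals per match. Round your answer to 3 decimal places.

E[X] = (2/13)·0 + (3/13)·2 + (1/13)·3 + (3/13)·5 + (4/13)·7
     = 4 ≈ 4.000

4.000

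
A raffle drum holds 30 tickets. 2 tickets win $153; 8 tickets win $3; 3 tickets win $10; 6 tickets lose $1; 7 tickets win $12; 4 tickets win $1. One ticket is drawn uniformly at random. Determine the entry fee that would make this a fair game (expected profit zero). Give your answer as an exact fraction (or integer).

E[payout] = (2/30)·153 + (8/30)·3 + (3/30)·10 + (6/30)·(-1) + (7/30)·12 + (4/30)·1 = 221/15
Fair fee = E[payout] = 221/15

221/15 dollars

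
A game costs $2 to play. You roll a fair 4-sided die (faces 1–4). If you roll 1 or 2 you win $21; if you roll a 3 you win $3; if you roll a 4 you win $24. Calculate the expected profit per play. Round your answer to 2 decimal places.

E[payout] = (1/4)·3 + (1/2)·21 + (1/4)·24 = 69/4
Expected profit = 69/4 − 2 = 61/4 ≈ $15.25

$15.25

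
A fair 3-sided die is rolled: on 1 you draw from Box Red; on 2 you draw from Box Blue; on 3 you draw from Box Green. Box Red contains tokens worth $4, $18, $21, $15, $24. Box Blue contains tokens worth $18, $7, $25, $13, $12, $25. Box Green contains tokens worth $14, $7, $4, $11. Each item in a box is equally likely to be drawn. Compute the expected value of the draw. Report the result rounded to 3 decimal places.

E[X | Box Red] = (4 + 18 + 21 + 15 + 24)/5 = 82/5
E[X | Box Blue] = (18 + 7 + 25 + 13 + 12 + 25)/6 = 50/3
E[X | Box Green] = (14 + 7 + 4 + 11)/4 = 9
E[X] = (1/3)·82/5 + (1/3)·50/3 + (1/3)·9 = 631/45 ≈ 14.022

$14.022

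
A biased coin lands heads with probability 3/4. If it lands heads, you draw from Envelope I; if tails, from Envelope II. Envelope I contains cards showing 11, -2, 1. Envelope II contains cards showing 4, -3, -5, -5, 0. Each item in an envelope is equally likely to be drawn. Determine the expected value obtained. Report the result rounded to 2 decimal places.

E[X | Envelope I] = (11 − 2 + 1)/3 = 10/3
E[X | Envelope II] = (4 − 3 − 5 − 5 + 0)/5 = -9/5
E[X] = (3/4)·10/3 + (1/4)·(-9/5) = 41/20 ≈ 2.05

2.05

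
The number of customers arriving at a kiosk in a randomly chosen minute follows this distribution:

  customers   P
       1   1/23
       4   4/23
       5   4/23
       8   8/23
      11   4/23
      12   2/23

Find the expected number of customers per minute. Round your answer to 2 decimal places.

7.35

E[X] = (1/23)·1 + (4/23)·4 + (4/23)·5 + (8/23)·8 + (4/23)·11 + (2/23)·12
     = 169/23 ≈ 7.35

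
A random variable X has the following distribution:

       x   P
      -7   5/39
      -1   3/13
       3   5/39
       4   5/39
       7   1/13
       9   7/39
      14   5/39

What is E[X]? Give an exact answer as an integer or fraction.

E[X] = (5/39)·(-7) + (3/13)·(-1) + (5/39)·3 + (5/39)·4 + (1/13)·7 + (7/39)·9 + (5/39)·14
     = 145/39

145/39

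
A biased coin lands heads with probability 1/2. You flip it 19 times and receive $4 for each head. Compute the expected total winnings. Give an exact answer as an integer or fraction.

E[#heads] = 19·1/2 = 19/2 (linearity over flips).
E[winnings] = 4·19/2 = 38.

$38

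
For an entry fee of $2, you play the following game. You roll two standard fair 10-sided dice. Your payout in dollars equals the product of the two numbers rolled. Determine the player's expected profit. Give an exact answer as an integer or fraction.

Distribution of the product of the two numbers rolled: 1 w.p. 1/100, 2 w.p. 1/50, 3 w.p. 1/50, 4 w.p. 3/100, 5 w.p. 1/50, 6 w.p. 1/25, …
E[payout] = (1/100)·1 + (1/50)·2 + (1/50)·3 + (3/100)·4 + (1/50)·5 + (1/25)·6 + (1/50)·7 + (1/25)·8 + (3/100)·9 + (1/25)·10 + (1/25)·12 + (1/50)·14 + (1/50)·15 + (3/100)·16 + (1/25)·18 + (1/25)·20 + (1/50)·21 + (1/25)·24 + (1/100)·25 + (1/50)·27 + (1/50)·28 + (1/25)·30 + (1/50)·32 + (1/50)·35 + (3/100)·36 + (1/25)·40 + (1/50)·42 + (1/50)·45 + (1/50)·48 + (1/100)·49 + (1/50)·50 + (1/50)·54 + (1/50)·56 + (1/50)·60 + (1/50)·63 + (1/100)·64 + (1/50)·70 + (1/50)·72 + (1/50)·80 + (1/100)·81 + (1/50)·90 + (1/100)·100 = 121/4
Expected profit = 121/4 − 2 = 113/4

113/4 dollars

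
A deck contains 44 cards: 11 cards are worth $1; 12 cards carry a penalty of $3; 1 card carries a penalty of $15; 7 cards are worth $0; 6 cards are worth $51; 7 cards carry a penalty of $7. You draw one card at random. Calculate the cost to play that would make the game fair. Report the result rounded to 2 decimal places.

E[payout] = (11/44)·1 + (12/44)·(-3) + (1/44)·(-15) + (7/44)·0 + (6/44)·51 + (7/44)·(-7) = 217/44
Fair fee = E[payout] = 217/44 ≈ $4.93

$4.93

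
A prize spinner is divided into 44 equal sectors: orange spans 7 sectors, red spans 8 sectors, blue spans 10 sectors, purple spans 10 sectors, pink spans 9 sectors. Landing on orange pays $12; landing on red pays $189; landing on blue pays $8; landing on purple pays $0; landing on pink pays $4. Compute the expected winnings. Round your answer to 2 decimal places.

$38.91

E[payout] = (7/44)·12 + (8/44)·189 + (10/44)·8 + (10/44)·0 + (9/44)·4 = 428/11
≈ $38.91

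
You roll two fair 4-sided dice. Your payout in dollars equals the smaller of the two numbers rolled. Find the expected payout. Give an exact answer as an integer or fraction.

15/8 dollars

Distribution of the smaller of the two numbers rolled: 1 w.p. 7/16, 2 w.p. 5/16, 3 w.p. 3/16, 4 w.p. 1/16
E[payout] = (7/16)·1 + (5/16)·2 + (3/16)·3 + (1/16)·4 = 15/8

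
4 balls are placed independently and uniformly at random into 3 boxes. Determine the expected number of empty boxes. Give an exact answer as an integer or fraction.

Let Xⱼ=1 if box j is empty. P(Xⱼ=1) = ((3-1)/3)^4 = 16/81.
By linearity, E[#empty] = 3·16/81 = 16/27.

16/27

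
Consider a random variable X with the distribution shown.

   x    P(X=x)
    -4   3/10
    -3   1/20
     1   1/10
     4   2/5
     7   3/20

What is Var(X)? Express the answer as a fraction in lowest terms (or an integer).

857/50

E[X] = (3/10)·(-4) + (1/20)·(-3) + (1/10)·1 + (2/5)·4 + (3/20)·7 = 7/5
E[X²] = (3/10)·16 + (1/20)·9 + (1/10)·1 + (2/5)·16 + (3/20)·49 = 191/10
Var(X) = 191/10 − (7/5)² = 857/50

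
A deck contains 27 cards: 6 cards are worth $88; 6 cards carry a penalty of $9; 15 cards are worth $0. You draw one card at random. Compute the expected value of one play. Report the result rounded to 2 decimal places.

$17.56

E[payout] = (6/27)·88 + (6/27)·(-9) + (15/27)·0 = 158/9
≈ $17.56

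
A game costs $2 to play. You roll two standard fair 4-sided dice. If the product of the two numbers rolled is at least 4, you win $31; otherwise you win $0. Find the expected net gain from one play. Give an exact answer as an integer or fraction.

E[payout] = (5/16)·0 + (11/16)·31 = 341/16
Expected profit = 341/16 − 2 = 309/16

309/16 dollars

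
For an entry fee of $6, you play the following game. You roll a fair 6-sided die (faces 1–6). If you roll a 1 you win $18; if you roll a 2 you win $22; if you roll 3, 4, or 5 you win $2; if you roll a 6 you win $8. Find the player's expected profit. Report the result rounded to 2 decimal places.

E[payout] = (1/2)·2 + (1/6)·8 + (1/6)·18 + (1/6)·22 = 9
Expected profit = 9 − 6 = 3 ≈ $3.00

$3.00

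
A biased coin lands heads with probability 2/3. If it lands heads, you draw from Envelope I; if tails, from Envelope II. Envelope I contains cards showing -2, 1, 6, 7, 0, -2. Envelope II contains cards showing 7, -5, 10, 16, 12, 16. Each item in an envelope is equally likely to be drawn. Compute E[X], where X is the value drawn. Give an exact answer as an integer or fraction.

E[X | Envelope I] = (-2 + 1 + 6 + 7 + 0 − 2)/6 = 5/3
E[X | Envelope II] = (7 − 5 + 10 + 16 + 12 + 16)/6 = 28/3
E[X] = (2/3)·5/3 + (1/3)·28/3 = 38/9

38/9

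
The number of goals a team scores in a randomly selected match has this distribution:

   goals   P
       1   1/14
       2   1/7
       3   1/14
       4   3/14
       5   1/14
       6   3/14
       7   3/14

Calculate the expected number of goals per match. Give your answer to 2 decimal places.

E[X] = (1/14)·1 + (1/7)·2 + (1/14)·3 + (3/14)·4 + (1/14)·5 + (3/14)·6 + (3/14)·7
     = 32/7 ≈ 4.57

4.57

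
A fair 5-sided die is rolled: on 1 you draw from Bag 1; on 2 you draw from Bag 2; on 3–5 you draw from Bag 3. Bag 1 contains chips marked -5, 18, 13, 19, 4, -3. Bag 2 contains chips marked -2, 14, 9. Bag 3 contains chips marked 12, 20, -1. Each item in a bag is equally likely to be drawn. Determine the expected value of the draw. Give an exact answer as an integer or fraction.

E[X | Bag 1] = (-5 + 18 + 13 + 19 + 4 − 3)/6 = 23/3
E[X | Bag 2] = (-2 + 14 + 9)/3 = 7
E[X | Bag 3] = (12 + 20 − 1)/3 = 31/3
E[X] = (1/5)·23/3 + (1/5)·7 + (3/5)·31/3 = 137/15

137/15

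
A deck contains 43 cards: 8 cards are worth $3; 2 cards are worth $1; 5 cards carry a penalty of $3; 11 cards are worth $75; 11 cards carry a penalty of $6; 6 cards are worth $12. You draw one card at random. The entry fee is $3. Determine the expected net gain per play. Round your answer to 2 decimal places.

E[payout] = (8/43)·3 + (2/43)·1 + (5/43)·(-3) + (11/43)·75 + (11/43)·(-6) + (6/43)·12 = 842/43
Expected profit = 842/43 − 3 = 713/43 ≈ $16.58

$16.58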